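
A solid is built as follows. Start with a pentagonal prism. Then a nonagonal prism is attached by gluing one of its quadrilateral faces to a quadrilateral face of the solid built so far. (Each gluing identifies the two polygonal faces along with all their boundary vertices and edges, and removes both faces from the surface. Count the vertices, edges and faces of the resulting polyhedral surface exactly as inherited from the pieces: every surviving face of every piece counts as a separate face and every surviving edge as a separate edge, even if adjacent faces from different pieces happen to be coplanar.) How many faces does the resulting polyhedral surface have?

16

A pentagonal prism: V=10, E=15, F=7.
Attach a nonagonal prism (V=18, E=27, F=11) along a 4-gon: merge 4 vertices and 4 edges, delete both glued faces → V=24, E=38, F=16.
Check: V − E + F = 24 − 38 + 16 = 2.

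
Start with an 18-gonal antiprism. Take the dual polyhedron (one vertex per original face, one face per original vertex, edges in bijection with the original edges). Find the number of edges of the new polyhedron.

72

The base solid has V = 36, E = 72, F = 38.
The dual swaps V and F and preserves E: V′ = F = 38, E′ = E = 72, F′ = V = 36.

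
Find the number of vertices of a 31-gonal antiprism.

62

An antiprism on an n-gon has two n-gon caps and 2n triangles: V = 2·31 = 62, E = 4·31 = 124, F = 2·31 + 2 = 64.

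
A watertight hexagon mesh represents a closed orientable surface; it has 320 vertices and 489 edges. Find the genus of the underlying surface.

4

Every face is a hexagon and each edge borders two faces, so 6F = 2·489, giving F = 163.
χ = V − E + F = 320 − 489 + 163 = -6.
For a closed orientable surface χ = 2 − 2g, so g = (2 − (-6))/2 = 4.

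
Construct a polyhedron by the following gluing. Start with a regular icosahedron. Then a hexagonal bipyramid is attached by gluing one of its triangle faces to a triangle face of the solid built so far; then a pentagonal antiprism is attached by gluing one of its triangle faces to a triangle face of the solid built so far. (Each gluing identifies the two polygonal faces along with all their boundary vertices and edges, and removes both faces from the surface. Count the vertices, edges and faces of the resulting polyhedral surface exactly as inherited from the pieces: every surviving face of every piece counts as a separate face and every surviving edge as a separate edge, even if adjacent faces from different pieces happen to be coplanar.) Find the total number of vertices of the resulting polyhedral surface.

A regular icosahedron: V=12, E=30, F=20.
Attach a hexagonal bipyramid (V=8, E=18, F=12) along a 3-gon: merge 3 vertices and 3 edges, delete both glued faces → V=17, E=45, F=30.
Attach a pentagonal antiprism (V=10, E=20, F=12) along a 3-gon: merge 3 vertices and 3 edges, delete both glued faces → V=24, E=62, F=40.
Check: V − E + F = 24 − 62 + 40 = 2.

24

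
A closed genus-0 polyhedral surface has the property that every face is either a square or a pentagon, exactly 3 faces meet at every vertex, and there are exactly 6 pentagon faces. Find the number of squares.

Let x be the number of squares; then F = 6 + x.
Edge–face incidences: 2E = 5·6 + 4·x = 30 + 4x.
Every vertex has degree 3, so 3V = 2E.
Euler: V − E + F = 2 ⇒ (2E)/3 − E + (6 + x) = 2.
Multiply by 6: 2·(2E) − 3·(2E) + 6·(6 + x) = 12, i.e. 36 + 6x − (30 + 4x) = 12.
Collecting terms: 2x + 6 = 12, so 2x = 6, so x = 3.
Then 2E = 30 + 4·3 = 42, so E = 21, V = 2E/3 = 14, F = 6 + 3 = 9.

3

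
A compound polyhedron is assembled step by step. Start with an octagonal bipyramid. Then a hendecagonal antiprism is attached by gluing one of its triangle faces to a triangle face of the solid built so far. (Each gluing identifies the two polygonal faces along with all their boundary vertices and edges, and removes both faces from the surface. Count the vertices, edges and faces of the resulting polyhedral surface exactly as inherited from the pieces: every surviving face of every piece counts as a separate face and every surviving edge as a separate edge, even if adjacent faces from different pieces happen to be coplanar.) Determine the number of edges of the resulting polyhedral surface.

65

An octagonal bipyramid: V=10, E=24, F=16.
Attach a hendecagonal antiprism (V=22, E=44, F=24) along a 3-gon: merge 3 vertices and 3 edges, delete both glued faces → V=29, E=65, F=38.
Check: V − E + F = 29 − 65 + 38 = 2.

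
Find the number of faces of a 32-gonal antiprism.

An antiprism on an n-gon has two n-gon caps and 2n triangles: V = 2·32 = 64, E = 4·32 = 128, F = 2·32 + 2 = 66.
Check: V − E + F = 64 − 128 + 66 = 2.

66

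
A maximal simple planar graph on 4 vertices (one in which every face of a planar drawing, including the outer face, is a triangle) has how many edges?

In a plane triangulation 3F = 2E and V − E + F = 2, so E = 3V − 6 = 3·4 − 6 = 6.

6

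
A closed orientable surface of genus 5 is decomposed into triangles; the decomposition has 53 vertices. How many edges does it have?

183

χ = 2 − 2·5 = -8, and every face is a triangle so 3F = 2E.
V − E + F = -8 with E = 3F/2 gives 53 − (3/2 − 1)·F = -8, so F = 122 and E = 183.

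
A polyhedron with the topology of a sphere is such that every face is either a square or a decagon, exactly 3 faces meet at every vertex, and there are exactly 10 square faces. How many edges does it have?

30

Let x be the number of decagons; then F = 10 + x.
Edge–face incidences: 2E = 4·10 + 10·x = 40 + 10x.
Every vertex has degree 3, so 3V = 2E.
Euler: V − E + F = 2 ⇒ (2E)/3 − E + (10 + x) = 2.
Multiply by 6: 2·(2E) − 3·(2E) + 6·(10 + x) = 12, i.e. 60 + 6x − (40 + 10x) = 12.
Collecting terms: −4x + 20 = 12, so −4x = −8, so x = 2.
Then 2E = 40 + 10·2 = 60, so E = 30, V = 2E/3 = 20, F = 10 + 2 = 12.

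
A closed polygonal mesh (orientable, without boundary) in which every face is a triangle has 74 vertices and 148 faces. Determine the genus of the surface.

Every face is a triangle, so 2E = 3·148 = 444, giving E = 222.
χ = V − E + F = 74 − 222 + 148 = 0.
For a closed orientable surface χ = 2 − 2g, so g = (2 − (0))/2 = 1.

1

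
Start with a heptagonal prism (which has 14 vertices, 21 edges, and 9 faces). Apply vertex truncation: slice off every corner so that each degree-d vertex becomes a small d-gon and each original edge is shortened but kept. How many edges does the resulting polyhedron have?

63

Truncation replaces each original edge-end by a new vertex, so V′ = 2E = 42.
Each original edge survives, and each old vertex of degree d contributes d new edges; summing degrees gives Σd = 2E, so E′ = E + 2E = 3E = 63.
Each original face survives and each original vertex becomes one new face: F′ = F + V = 23.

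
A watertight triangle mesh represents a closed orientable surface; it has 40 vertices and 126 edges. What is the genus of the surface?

Every face is a triangle and each edge borders two faces, so 3F = 2·126, giving F = 84.
χ = V − E + F = 40 − 126 + 84 = -2.
For a closed orientable surface χ = 2 − 2g, so g = (2 − (-2))/2 = 2.

2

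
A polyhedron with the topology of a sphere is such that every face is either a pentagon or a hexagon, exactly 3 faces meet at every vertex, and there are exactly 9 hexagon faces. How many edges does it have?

57

Let x be the number of pentagons; then F = 9 + x.
Edge–face incidences: 2E = 6·9 + 5·x = 54 + 5x.
Every vertex has degree 3, so 3V = 2E.
Euler: V − E + F = 2 ⇒ (2E)/3 − E + (9 + x) = 2.
Multiply by 6: 2·(2E) − 3·(2E) + 6·(9 + x) = 12, i.e. 54 + 6x − (54 + 5x) = 12.
Collecting terms: x = 12.
Then 2E = 54 + 5·12 = 114, so E = 57, V = 2E/3 = 38, F = 9 + 12 = 21.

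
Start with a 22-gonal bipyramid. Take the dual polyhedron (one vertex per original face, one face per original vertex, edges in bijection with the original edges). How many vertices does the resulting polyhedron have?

44

The base solid has V = 24, E = 66, F = 44.
The dual swaps V and F and preserves E: V′ = F = 44, E′ = E = 66, F′ = V = 24.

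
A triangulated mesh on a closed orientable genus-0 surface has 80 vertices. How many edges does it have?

234

χ = 2 − 2·0 = 2, and every face is a triangle so 3F = 2E.
V − E + F = 2 with E = 3F/2 gives 80 − (3/2 − 1)·F = 2, so F = 156 and E = 234.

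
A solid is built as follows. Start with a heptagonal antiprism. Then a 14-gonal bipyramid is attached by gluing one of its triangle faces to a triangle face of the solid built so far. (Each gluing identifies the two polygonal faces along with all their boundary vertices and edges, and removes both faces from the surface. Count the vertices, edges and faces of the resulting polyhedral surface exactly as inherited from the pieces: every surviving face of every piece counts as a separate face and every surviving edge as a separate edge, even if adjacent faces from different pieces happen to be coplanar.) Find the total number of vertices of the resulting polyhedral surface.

A heptagonal antiprism: V=14, E=28, F=16.
Attach a 14-gonal bipyramid (V=16, E=42, F=28) along a 3-gon: merge 3 vertices and 3 edges, delete both glued faces → V=27, E=67, F=42.
Check: V − E + F = 27 − 67 + 42 = 2.

27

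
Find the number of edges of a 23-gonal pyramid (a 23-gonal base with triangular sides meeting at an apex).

A pyramid on an n-gon base has one n-gon and n triangles: V = 23 + 1 = 24, E = 2·23 = 46, F = 23 + 1 = 24.
Check: V − E + F = 24 − 46 + 24 = 2.

46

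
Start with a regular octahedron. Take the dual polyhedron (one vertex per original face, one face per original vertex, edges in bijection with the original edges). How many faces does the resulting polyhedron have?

6

The base solid has V = 6, E = 12, F = 8.
The dual swaps V and F and preserves E: V′ = F = 8, E′ = E = 12, F′ = V = 6.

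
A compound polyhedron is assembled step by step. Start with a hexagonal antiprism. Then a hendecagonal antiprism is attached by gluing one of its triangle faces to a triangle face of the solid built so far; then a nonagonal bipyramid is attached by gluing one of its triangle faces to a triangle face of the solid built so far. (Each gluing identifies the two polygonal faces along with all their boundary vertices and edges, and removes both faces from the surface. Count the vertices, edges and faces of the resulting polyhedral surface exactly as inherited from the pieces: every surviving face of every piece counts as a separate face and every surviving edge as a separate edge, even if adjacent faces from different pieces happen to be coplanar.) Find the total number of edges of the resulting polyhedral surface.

A hexagonal antiprism: V=12, E=24, F=14.
Attach a hendecagonal antiprism (V=22, E=44, F=24) along a 3-gon: merge 3 vertices and 3 edges, delete both glued faces → V=31, E=65, F=36.
Attach a nonagonal bipyramid (V=11, E=27, F=18) along a 3-gon: merge 3 vertices and 3 edges, delete both glued faces → V=39, E=89, F=52.
Check: V − E + F = 39 − 89 + 52 = 2.

89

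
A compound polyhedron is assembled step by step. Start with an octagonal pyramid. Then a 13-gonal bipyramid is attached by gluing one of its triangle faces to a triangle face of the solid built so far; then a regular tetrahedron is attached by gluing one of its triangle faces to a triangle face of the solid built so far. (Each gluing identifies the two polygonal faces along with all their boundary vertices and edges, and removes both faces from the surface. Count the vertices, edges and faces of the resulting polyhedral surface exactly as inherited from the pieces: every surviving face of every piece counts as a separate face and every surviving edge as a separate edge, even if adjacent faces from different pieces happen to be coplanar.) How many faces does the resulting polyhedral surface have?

35

An octagonal pyramid: V=9, E=16, F=9.
Attach a 13-gonal bipyramid (V=15, E=39, F=26) along a 3-gon: merge 3 vertices and 3 edges, delete both glued faces → V=21, E=52, F=33.
Attach a regular tetrahedron (V=4, E=6, F=4) along a 3-gon: merge 3 vertices and 3 edges, delete both glued faces → V=22, E=55, F=35.
Check: V − E + F = 22 − 55 + 35 = 2.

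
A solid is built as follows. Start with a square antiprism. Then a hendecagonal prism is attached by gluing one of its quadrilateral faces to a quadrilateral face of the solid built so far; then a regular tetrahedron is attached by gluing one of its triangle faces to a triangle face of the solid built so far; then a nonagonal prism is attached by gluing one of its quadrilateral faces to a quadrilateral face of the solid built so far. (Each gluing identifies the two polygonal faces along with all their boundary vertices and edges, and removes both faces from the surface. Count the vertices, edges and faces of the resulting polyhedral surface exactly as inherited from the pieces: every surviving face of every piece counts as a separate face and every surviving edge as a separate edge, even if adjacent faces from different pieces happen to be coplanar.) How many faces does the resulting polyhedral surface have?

A square antiprism: V=8, E=16, F=10.
Attach a hendecagonal prism (V=22, E=33, F=13) along a 4-gon: merge 4 vertices and 4 edges, delete both glued faces → V=26, E=45, F=21.
Attach a regular tetrahedron (V=4, E=6, F=4) along a 3-gon: merge 3 vertices and 3 edges, delete both glued faces → V=27, E=48, F=23.
Attach a nonagonal prism (V=18, E=27, F=11) along a 4-gon: merge 4 vertices and 4 edges, delete both glued faces → V=41, E=71, F=32.
Check: V − E + F = 41 − 71 + 32 = 2.

32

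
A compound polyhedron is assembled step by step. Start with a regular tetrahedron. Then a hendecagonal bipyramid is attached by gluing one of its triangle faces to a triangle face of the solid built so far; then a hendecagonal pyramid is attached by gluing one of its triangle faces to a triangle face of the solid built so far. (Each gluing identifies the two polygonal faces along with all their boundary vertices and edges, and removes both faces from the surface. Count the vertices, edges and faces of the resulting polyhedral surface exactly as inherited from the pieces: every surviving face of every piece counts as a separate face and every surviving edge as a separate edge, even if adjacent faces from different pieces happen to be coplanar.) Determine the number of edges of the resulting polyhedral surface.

55

A regular tetrahedron: V=4, E=6, F=4.
Attach a hendecagonal bipyramid (V=13, E=33, F=22) along a 3-gon: merge 3 vertices and 3 edges, delete both glued faces → V=14, E=36, F=24.
Attach a hendecagonal pyramid (V=12, E=22, F=12) along a 3-gon: merge 3 vertices and 3 edges, delete both glued faces → V=23, E=55, F=34.
Check: V − E + F = 23 − 55 + 34 = 2.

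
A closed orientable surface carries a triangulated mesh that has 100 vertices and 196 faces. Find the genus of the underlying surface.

Every face is a triangle, so 2E = 3·196 = 588, giving E = 294.
χ = V − E + F = 100 − 294 + 196 = 2.
For a closed orientable surface χ = 2 − 2g, so g = (2 − (2))/2 = 0.

0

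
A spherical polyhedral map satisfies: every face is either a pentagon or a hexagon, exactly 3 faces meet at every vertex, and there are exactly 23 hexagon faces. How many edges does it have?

99

Let x be the number of pentagons; then F = 23 + x.
Edge–face incidences: 2E = 6·23 + 5·x = 138 + 5x.
Every vertex has degree 3, so 3V = 2E.
Euler: V − E + F = 2 ⇒ (2E)/3 − E + (23 + x) = 2.
Multiply by 6: 2·(2E) − 3·(2E) + 6·(23 + x) = 12, i.e. 138 + 6x − (138 + 5x) = 12.
Collecting terms: x = 12.
Then 2E = 138 + 5·12 = 198, so E = 99, V = 2E/3 = 66, F = 23 + 12 = 35.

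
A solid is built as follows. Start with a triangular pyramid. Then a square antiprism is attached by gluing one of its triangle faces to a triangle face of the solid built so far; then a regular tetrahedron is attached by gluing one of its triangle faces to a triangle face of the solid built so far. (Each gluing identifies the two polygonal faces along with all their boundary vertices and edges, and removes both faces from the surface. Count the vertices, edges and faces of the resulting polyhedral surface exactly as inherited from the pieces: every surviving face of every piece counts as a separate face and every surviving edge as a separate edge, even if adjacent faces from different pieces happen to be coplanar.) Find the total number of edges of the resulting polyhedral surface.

22

A triangular pyramid: V=4, E=6, F=4.
Attach a square antiprism (V=8, E=16, F=10) along a 3-gon: merge 3 vertices and 3 edges, delete both glued faces → V=9, E=19, F=12.
Attach a regular tetrahedron (V=4, E=6, F=4) along a 3-gon: merge 3 vertices and 3 edges, delete both glued faces → V=10, E=22, F=14.
Check: V − E + F = 10 − 22 + 14 = 2.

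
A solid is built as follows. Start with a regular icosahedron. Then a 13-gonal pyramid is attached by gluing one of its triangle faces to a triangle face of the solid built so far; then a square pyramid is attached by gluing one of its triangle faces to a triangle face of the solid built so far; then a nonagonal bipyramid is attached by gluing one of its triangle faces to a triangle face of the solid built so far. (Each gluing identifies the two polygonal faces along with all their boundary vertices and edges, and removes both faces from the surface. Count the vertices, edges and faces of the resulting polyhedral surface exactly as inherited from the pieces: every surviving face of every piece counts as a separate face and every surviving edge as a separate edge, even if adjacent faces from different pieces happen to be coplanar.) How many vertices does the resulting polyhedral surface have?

33

A regular icosahedron: V=12, E=30, F=20.
Attach a 13-gonal pyramid (V=14, E=26, F=14) along a 3-gon: merge 3 vertices and 3 edges, delete both glued faces → V=23, E=53, F=32.
Attach a square pyramid (V=5, E=8, F=5) along a 3-gon: merge 3 vertices and 3 edges, delete both glued faces → V=25, E=58, F=35.
Attach a nonagonal bipyramid (V=11, E=27, F=18) along a 3-gon: merge 3 vertices and 3 edges, delete both glued faces → V=33, E=82, F=51.
Check: V − E + F = 33 − 82 + 51 = 2.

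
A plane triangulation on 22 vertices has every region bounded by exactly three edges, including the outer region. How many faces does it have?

In a plane triangulation 3F = 2E and V − E + F = 2, so F = 2V − 4 = 2·22 − 4 = 40.

40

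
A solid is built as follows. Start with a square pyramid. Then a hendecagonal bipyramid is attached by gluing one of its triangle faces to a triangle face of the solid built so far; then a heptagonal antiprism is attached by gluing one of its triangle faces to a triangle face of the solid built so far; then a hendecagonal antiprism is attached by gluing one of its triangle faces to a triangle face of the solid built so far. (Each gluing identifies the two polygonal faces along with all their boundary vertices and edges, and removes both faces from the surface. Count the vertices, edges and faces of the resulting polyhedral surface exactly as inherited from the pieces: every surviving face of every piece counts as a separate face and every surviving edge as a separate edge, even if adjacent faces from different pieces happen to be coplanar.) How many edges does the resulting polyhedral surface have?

104

A square pyramid: V=5, E=8, F=5.
Attach a hendecagonal bipyramid (V=13, E=33, F=22) along a 3-gon: merge 3 vertices and 3 edges, delete both glued faces → V=15, E=38, F=25.
Attach a heptagonal antiprism (V=14, E=28, F=16) along a 3-gon: merge 3 vertices and 3 edges, delete both glued faces → V=26, E=63, F=39.
Attach a hendecagonal antiprism (V=22, E=44, F=24) along a 3-gon: merge 3 vertices and 3 edges, delete both glued faces → V=45, E=104, F=61.
Check: V − E + F = 45 − 104 + 61 = 2.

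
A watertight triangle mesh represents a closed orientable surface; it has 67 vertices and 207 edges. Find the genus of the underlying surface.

Every face is a triangle and each edge borders two faces, so 3F = 2·207, giving F = 138.
χ = V − E + F = 67 − 207 + 138 = -2.
For a closed orientable surface χ = 2 − 2g, so g = (2 − (-2))/2 = 2.

2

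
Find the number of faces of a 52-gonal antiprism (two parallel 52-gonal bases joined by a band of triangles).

An antiprism on an n-gon has two n-gon caps and 2n triangles: V = 2·52 = 104, E = 4·52 = 208, F = 2·52 + 2 = 106.

106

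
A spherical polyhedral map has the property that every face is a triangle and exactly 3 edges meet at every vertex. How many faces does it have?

Each face has 3 edges and each edge borders two faces, so 2E = 3F.
Each vertex has degree 3, so 3V = 2E and hence V = 3F/3.
Euler: V − E + F = 2 ⇒ (3F/3) − (3F/2) + F = 2.
Multiply by 6: (6 − 9 + 6)F = 12, i.e. 3F = 12.
So F = 4, E = 3·4/2 = 6, V = 3·4/3 = 4.

4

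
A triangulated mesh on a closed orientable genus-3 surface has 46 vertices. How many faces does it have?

100

χ = 2 − 2·3 = -4, and every face is a triangle so 3F = 2E.
V − E + F = -4 with E = 3F/2 gives 46 − (3/2 − 1)·F = -4, so F = 100 and E = 150.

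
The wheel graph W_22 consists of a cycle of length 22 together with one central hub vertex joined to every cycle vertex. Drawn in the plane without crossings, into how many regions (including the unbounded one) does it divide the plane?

W_22 has V = 22 + 1 = 23 vertices and E = 2·22 = 44 edges.
By Euler's formula F = 2 − V + E = 2 − 23 + 44 = 23.

23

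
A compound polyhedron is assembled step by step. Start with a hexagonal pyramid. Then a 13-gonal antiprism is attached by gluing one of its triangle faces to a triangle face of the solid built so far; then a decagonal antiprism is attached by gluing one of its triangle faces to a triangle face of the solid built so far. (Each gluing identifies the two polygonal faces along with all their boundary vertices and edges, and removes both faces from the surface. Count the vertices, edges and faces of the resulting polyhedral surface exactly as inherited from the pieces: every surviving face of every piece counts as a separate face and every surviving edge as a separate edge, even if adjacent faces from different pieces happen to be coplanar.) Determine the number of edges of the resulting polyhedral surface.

98

A hexagonal pyramid: V=7, E=12, F=7.
Attach a 13-gonal antiprism (V=26, E=52, F=28) along a 3-gon: merge 3 vertices and 3 edges, delete both glued faces → V=30, E=61, F=33.
Attach a decagonal antiprism (V=20, E=40, F=22) along a 3-gon: merge 3 vertices and 3 edges, delete both glued faces → V=47, E=98, F=53.
Check: V − E + F = 47 − 98 + 53 = 2.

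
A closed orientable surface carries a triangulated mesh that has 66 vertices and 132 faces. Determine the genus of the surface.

1

Every face is a triangle, so 2E = 3·132 = 396, giving E = 198.
χ = V − E + F = 66 − 198 + 132 = 0.
For a closed orientable surface χ = 2 − 2g, so g = (2 − (0))/2 = 1.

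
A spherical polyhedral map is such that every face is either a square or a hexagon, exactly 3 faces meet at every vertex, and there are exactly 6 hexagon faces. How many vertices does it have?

Let x be the number of squares; then F = 6 + x.
Edge–face incidences: 2E = 6·6 + 4·x = 36 + 4x.
Every vertex has degree 3, so 3V = 2E.
Euler: V − E + F = 2 ⇒ (2E)/3 − E + (6 + x) = 2.
Multiply by 6: 2·(2E) − 3·(2E) + 6·(6 + x) = 12, i.e. 36 + 6x − (36 + 4x) = 12.
Collecting terms: 2x = 12, so x = 6.
Then 2E = 36 + 4·6 = 60, so E = 30, V = 2E/3 = 20, F = 6 + 6 = 12.

20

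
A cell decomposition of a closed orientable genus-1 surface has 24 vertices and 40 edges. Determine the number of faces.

For a closed orientable surface of genus 1, χ = 2 − 2·1 = 0.
F = 0 − V + E = 0 − 24 + 40 = 16.

16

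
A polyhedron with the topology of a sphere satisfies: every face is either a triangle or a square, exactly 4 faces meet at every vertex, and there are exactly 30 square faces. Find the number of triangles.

Let x be the number of triangles; then F = 30 + x.
Edge–face incidences: 2E = 4·30 + 3·x = 120 + 3x.
Every vertex has degree 4, so 4V = 2E.
Euler: V − E + F = 2 ⇒ (2E)/4 − E + (30 + x) = 2.
Multiply by 8: 2·(2E) − 4·(2E) + 8·(30 + x) = 16, i.e. 240 + 8x − 2·(120 + 3x) = 16.
Collecting terms: 2x = 16, so x = 8.
Then 2E = 120 + 3·8 = 144, so E = 72, V = 2E/4 = 36, F = 30 + 8 = 38.

8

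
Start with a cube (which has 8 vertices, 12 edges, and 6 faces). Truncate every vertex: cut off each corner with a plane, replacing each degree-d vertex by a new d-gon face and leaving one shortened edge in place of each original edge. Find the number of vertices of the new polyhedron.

24

Truncation replaces each original edge-end by a new vertex, so V′ = 2E = 24.
Each original edge survives, and each old vertex of degree d contributes d new edges; summing degrees gives Σd = 2E, so E′ = E + 2E = 3E = 36.
Each original face survives and each original vertex becomes one new face: F′ = F + V = 14.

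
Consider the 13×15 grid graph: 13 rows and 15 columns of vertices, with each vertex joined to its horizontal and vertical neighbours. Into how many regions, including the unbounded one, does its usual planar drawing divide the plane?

The grid has V = 13·15 = 195 vertices and E = 13·14 + 15·12 = 362 edges.
F = 2 − V + E = 2 − 195 + 362 = 169.

169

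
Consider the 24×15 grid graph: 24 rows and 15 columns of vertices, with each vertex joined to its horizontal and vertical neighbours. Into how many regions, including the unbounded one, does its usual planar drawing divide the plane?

323

The grid has V = 24·15 = 360 vertices and E = 24·14 + 15·23 = 681 edges.
F = 2 − V + E = 2 − 360 + 681 = 323.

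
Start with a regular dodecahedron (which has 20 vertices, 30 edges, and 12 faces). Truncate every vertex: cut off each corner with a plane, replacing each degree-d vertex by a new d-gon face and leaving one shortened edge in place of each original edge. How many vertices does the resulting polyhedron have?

60

Truncation replaces each original edge-end by a new vertex, so V′ = 2E = 60.
Each original edge survives, and each old vertex of degree d contributes d new edges; summing degrees gives Σd = 2E, so E′ = E + 2E = 3E = 90.
Each original face survives and each original vertex becomes one new face: F′ = F + V = 32.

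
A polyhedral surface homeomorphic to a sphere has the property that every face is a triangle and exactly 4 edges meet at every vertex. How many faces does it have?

8

Each face has 3 edges and each edge borders two faces, so 2E = 3F.
Each vertex has degree 4, so 4V = 2E and hence V = 3F/4.
Euler: V − E + F = 2 ⇒ (3F/4) − (3F/2) + F = 2.
Multiply by 8: (6 − 12 + 8)F = 16, i.e. 2F = 16.
So F = 8, E = 3·8/2 = 12, V = 3·8/4 = 6.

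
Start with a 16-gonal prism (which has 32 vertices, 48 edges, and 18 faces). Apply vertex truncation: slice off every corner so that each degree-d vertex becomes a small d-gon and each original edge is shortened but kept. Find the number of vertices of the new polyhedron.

96

Truncation replaces each original edge-end by a new vertex, so V′ = 2E = 96.
Each original edge survives, and each old vertex of degree d contributes d new edges; summing degrees gives Σd = 2E, so E′ = E + 2E = 3E = 144.
Each original face survives and each original vertex becomes one new face: F′ = F + V = 50.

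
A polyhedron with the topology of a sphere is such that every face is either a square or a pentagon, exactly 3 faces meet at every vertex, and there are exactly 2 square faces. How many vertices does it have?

Let x be the number of pentagons; then F = 2 + x.
Edge–face incidences: 2E = 4·2 + 5·x = 8 + 5x.
Every vertex has degree 3, so 3V = 2E.
Euler: V − E + F = 2 ⇒ (2E)/3 − E + (2 + x) = 2.
Multiply by 6: 2·(2E) − 3·(2E) + 6·(2 + x) = 12, i.e. 12 + 6x − (8 + 5x) = 12.
Collecting terms: x + 4 = 12, so x = 8.
Then 2E = 8 + 5·8 = 48, so E = 24, V = 2E/3 = 16, F = 2 + 8 = 10.

16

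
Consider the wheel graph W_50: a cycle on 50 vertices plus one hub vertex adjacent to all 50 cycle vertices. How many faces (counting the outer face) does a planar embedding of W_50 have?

51

W_50 has V = 50 + 1 = 51 vertices and E = 2·50 = 100 edges.
By Euler's formula F = 2 − V + E = 2 − 51 + 100 = 51.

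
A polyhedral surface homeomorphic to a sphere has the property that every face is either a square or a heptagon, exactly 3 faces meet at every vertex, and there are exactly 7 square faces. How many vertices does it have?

Let x be the number of heptagons; then F = 7 + x.
Edge–face incidences: 2E = 4·7 + 7·x = 28 + 7x.
Every vertex has degree 3, so 3V = 2E.
Euler: V − E + F = 2 ⇒ (2E)/3 − E + (7 + x) = 2.
Multiply by 6: 2·(2E) − 3·(2E) + 6·(7 + x) = 12, i.e. 42 + 6x − (28 + 7x) = 12.
Collecting terms: −x + 14 = 12, so −x = −2, so x = 2.
Then 2E = 28 + 7·2 = 42, so E = 21, V = 2E/3 = 14, F = 7 + 2 = 9.

14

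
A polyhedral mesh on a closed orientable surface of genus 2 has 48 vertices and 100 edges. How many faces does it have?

50

For a closed orientable surface of genus 2, χ = 2 − 2·2 = -2.
F = -2 − V + E = -2 − 48 + 100 = 50.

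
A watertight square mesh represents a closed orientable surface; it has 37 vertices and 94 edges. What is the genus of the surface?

6

Every face is a square and each edge borders two faces, so 4F = 2·94, giving F = 47.
χ = V − E + F = 37 − 94 + 47 = -10.
For a closed orientable surface χ = 2 − 2g, so g = (2 − (-10))/2 = 6.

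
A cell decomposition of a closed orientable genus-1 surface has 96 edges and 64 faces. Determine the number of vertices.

For a closed orientable surface of genus 1, χ = 2 − 2·1 = 0.
V = 0 + E − F = 0 + 96 − 64 = 32.

32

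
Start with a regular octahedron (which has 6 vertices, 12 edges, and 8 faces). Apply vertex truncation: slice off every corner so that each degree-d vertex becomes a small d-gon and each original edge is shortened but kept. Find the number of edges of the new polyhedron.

Truncation replaces each original edge-end by a new vertex, so V′ = 2E = 24.
Each original edge survives, and each old vertex of degree d contributes d new edges; summing degrees gives Σd = 2E, so E′ = E + 2E = 3E = 36.
Each original face survives and each original vertex becomes one new face: F′ = F + V = 14.

36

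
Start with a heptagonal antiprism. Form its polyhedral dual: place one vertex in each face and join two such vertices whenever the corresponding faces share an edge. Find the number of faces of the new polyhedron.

14

The base solid has V = 14, E = 28, F = 16.
The dual swaps V and F and preserves E: V′ = F = 16, E′ = E = 28, F′ = V = 14.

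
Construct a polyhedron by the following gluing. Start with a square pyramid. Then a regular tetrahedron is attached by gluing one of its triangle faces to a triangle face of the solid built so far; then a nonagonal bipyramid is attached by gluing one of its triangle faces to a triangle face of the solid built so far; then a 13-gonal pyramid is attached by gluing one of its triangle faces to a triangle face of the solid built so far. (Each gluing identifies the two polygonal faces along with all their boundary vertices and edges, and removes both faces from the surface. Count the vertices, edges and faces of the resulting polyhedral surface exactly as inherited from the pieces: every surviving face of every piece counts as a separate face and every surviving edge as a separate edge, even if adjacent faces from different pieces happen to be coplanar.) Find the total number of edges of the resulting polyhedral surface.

58

A square pyramid: V=5, E=8, F=5.
Attach a regular tetrahedron (V=4, E=6, F=4) along a 3-gon: merge 3 vertices and 3 edges, delete both glued faces → V=6, E=11, F=7.
Attach a nonagonal bipyramid (V=11, E=27, F=18) along a 3-gon: merge 3 vertices and 3 edges, delete both glued faces → V=14, E=35, F=23.
Attach a 13-gonal pyramid (V=14, E=26, F=14) along a 3-gon: merge 3 vertices and 3 edges, delete both glued faces → V=25, E=58, F=35.
Check: V − E + F = 25 − 58 + 35 = 2.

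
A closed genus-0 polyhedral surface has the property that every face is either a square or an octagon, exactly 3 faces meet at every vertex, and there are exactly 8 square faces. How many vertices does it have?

Let x be the number of octagons; then F = 8 + x.
Edge–face incidences: 2E = 4·8 + 8·x = 32 + 8x.
Every vertex has degree 3, so 3V = 2E.
Euler: V − E + F = 2 ⇒ (2E)/3 − E + (8 + x) = 2.
Multiply by 6: 2·(2E) − 3·(2E) + 6·(8 + x) = 12, i.e. 48 + 6x − (32 + 8x) = 12.
Collecting terms: −2x + 16 = 12, so −2x = −4, so x = 2.
Then 2E = 32 + 8·2 = 48, so E = 24, V = 2E/3 = 16, F = 8 + 2 = 10.

16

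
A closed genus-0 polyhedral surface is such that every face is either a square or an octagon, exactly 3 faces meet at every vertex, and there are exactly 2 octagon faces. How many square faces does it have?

Let x be the number of squares; then F = 2 + x.
Edge–face incidences: 2E = 8·2 + 4·x = 16 + 4x.
Every vertex has degree 3, so 3V = 2E.
Euler: V − E + F = 2 ⇒ (2E)/3 − E + (2 + x) = 2.
Multiply by 6: 2·(2E) − 3·(2E) + 6·(2 + x) = 12, i.e. 12 + 6x − (16 + 4x) = 12.
Collecting terms: 2x − 4 = 12, so 2x = 16, so x = 8.
Then 2E = 16 + 4·8 = 48, so E = 24, V = 2E/3 = 16, F = 2 + 8 = 10.

8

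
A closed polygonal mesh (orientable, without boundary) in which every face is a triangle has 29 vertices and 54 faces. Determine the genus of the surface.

Every face is a triangle, so 2E = 3·54 = 162, giving E = 81.
χ = V − E + F = 29 − 81 + 54 = 2.
For a closed orientable surface χ = 2 − 2g, so g = (2 − (2))/2 = 0.

0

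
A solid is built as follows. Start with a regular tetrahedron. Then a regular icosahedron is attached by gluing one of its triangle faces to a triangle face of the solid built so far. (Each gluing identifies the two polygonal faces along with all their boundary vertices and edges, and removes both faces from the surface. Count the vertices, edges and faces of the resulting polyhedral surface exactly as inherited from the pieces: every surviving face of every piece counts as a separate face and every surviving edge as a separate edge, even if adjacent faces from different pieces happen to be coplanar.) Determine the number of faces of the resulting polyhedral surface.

A regular tetrahedron: V=4, E=6, F=4.
Attach a regular icosahedron (V=12, E=30, F=20) along a 3-gon: merge 3 vertices and 3 edges, delete both glued faces → V=13, E=33, F=22.
Check: V − E + F = 13 − 33 + 22 = 2.

22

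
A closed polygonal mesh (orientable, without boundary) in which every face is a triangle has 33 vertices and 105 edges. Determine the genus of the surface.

2

Every face is a triangle and each edge borders two faces, so 3F = 2·105, giving F = 70.
χ = V − E + F = 33 − 105 + 70 = -2.
For a closed orientable surface χ = 2 − 2g, so g = (2 − (-2))/2 = 2.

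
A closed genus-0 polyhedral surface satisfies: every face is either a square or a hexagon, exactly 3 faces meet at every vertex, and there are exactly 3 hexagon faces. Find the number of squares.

6

Let x be the number of squares; then F = 3 + x.
Edge–face incidences: 2E = 6·3 + 4·x = 18 + 4x.
Every vertex has degree 3, so 3V = 2E.
Euler: V − E + F = 2 ⇒ (2E)/3 − E + (3 + x) = 2.
Multiply by 6: 2·(2E) − 3·(2E) + 6·(3 + x) = 12, i.e. 18 + 6x − (18 + 4x) = 12.
Collecting terms: 2x = 12, so x = 6.
Then 2E = 18 + 4·6 = 42, so E = 21, V = 2E/3 = 14, F = 3 + 6 = 9.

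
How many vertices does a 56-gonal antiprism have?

112

An antiprism on an n-gon has two n-gon caps and 2n triangles: V = 2·56 = 112, E = 4·56 = 224, F = 2·56 + 2 = 114.
Check: V − E + F = 112 − 224 + 114 = 2.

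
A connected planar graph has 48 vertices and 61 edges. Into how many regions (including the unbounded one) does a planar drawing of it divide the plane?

Euler's formula for a connected plane graph: V − E + F = 2, so F = 2 − 48 + 61 = 15.

15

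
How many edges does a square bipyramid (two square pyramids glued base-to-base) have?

12

A bipyramid over an n-gon has 2n triangular faces and n + 2 vertices: V = 4 + 2 = 6, E = 3·4 = 12, F = 2·4 = 8.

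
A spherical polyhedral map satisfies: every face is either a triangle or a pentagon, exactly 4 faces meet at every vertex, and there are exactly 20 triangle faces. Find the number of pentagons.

12

Let x be the number of pentagons; then F = 20 + x.
Edge–face incidences: 2E = 3·20 + 5·x = 60 + 5x.
Every vertex has degree 4, so 4V = 2E.
Euler: V − E + F = 2 ⇒ (2E)/4 − E + (20 + x) = 2.
Multiply by 8: 2·(2E) − 4·(2E) + 8·(20 + x) = 16, i.e. 160 + 8x − 2·(60 + 5x) = 16.
Collecting terms: −2x + 40 = 16, so −2x = −24, so x = 12.
Then 2E = 60 + 5·12 = 120, so E = 60, V = 2E/4 = 30, F = 20 + 12 = 32.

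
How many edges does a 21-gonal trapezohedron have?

84

The n-trapezohedron (dual of the n-antiprism) has V = 2·21 + 2 = 44, E = 4·21 = 84, F = 2·21 = 42.
Check: V − E + F = 44 − 84 + 42 = 2.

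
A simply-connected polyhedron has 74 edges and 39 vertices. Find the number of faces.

Here V − E + F = 2.
F = 2 − V + E = 2 − 39 + 74 = 37.

37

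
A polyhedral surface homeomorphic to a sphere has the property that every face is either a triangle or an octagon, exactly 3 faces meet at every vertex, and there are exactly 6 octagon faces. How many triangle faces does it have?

Let x be the number of triangles; then F = 6 + x.
Edge–face incidences: 2E = 8·6 + 3·x = 48 + 3x.
Every vertex has degree 3, so 3V = 2E.
Euler: V − E + F = 2 ⇒ (2E)/3 − E + (6 + x) = 2.
Multiply by 6: 2·(2E) − 3·(2E) + 6·(6 + x) = 12, i.e. 36 + 6x − (48 + 3x) = 12.
Collecting terms: 3x − 12 = 12, so 3x = 24, so x = 8.
Then 2E = 48 + 3·8 = 72, so E = 36, V = 2E/3 = 24, F = 6 + 8 = 14.

8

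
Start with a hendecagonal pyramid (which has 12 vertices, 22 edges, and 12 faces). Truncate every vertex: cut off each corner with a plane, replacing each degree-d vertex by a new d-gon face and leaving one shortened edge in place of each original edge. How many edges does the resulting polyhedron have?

66

Truncation replaces each original edge-end by a new vertex, so V′ = 2E = 44.
Each original edge survives, and each old vertex of degree d contributes d new edges; summing degrees gives Σd = 2E, so E′ = E + 2E = 3E = 66.
Each original face survives and each original vertex becomes one new face: F′ = F + V = 24.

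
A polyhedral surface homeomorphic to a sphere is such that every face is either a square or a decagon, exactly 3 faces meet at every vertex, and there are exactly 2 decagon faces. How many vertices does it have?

Let x be the number of squares; then F = 2 + x.
Edge–face incidences: 2E = 10·2 + 4·x = 20 + 4x.
Every vertex has degree 3, so 3V = 2E.
Euler: V − E + F = 2 ⇒ (2E)/3 − E + (2 + x) = 2.
Multiply by 6: 2·(2E) − 3·(2E) + 6·(2 + x) = 12, i.e. 12 + 6x − (20 + 4x) = 12.
Collecting terms: 2x − 8 = 12, so 2x = 20, so x = 10.
Then 2E = 20 + 4·10 = 60, so E = 30, V = 2E/3 = 20, F = 2 + 10 = 12.

20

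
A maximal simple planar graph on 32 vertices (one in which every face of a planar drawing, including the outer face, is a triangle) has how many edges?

90

In a plane triangulation 3F = 2E and V − E + F = 2, so E = 3V − 6 = 3·32 − 6 = 90.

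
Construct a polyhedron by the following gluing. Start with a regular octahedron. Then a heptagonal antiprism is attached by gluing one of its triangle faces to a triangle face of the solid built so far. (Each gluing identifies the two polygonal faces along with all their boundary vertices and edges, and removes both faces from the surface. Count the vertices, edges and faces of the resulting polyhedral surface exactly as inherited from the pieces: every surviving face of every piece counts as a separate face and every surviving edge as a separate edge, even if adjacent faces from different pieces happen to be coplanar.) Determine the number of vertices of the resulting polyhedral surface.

A regular octahedron: V=6, E=12, F=8.
Attach a heptagonal antiprism (V=14, E=28, F=16) along a 3-gon: merge 3 vertices and 3 edges, delete both glued faces → V=17, E=37, F=22.
Check: V − E + F = 17 − 37 + 22 = 2.

17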